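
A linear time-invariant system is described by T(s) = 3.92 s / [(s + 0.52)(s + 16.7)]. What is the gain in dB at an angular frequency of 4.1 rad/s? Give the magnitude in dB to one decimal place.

|j4.1| = 4.1
|j4.1 + 0.52| = √(4.1² + 0.52²) = 4.133
|j4.1 + 16.7| = √(4.1² + 16.7²) = 17.2
|T(j4.1)| = 3.92 × 4.1 / (4.133 × 17.2) = 0.22615
20 log₁₀(0.22615) = -12.91 dB

-12.9 dB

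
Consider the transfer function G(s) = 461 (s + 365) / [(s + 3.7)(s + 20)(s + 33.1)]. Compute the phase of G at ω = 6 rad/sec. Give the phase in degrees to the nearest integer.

∠(j6 + 365) = arctan(6/365) = 0.94°
∠(j6 + 3.7) = arctan(6/3.7) = 58.34°
∠(j6 + 20) = arctan(6/20) = 16.70°
∠(j6 + 33.1) = arctan(6/33.1) = 10.27°
∠G(j6) = 0.94° − (58.34° + 16.70° + 10.27°) = -84.37°

-84°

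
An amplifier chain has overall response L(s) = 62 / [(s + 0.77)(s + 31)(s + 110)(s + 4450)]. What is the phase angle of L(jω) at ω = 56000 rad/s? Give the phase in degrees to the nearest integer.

-355°

∠(j56000 + 0.77) = arctan(56000/0.77) = 90.00°
∠(j56000 + 31) = arctan(56000/31) = 89.97°
∠(j56000 + 110) = arctan(56000/110) = 89.89°
∠(j56000 + 4450) = arctan(56000/4450) = 85.46°
∠L(j56000) = − (90.00° + 89.97° + 89.89° + 85.46°) = -355.31°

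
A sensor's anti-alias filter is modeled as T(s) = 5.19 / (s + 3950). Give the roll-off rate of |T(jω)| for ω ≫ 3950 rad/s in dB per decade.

With 0 zeros and 1 pole, the high-frequency asymptotic slope is 20 × (0 − 1) = -20 dB/decade.

-20 dB/decade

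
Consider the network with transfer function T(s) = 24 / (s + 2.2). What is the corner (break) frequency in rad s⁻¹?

2.2 rad s⁻¹

The single real pole at s = −2.2 gives a corner at ω = 2.2 rad s⁻¹.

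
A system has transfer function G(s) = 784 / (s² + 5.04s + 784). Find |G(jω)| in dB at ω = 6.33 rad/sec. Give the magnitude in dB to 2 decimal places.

0.45 dB

|(j6.33)² + 5.04(j6.33) + 784| = |743.93 + j31.903| = 744.6
|G(j6.33)| = 784 / 744.6 = 1.0529
20 log₁₀(1.0529) = 0.448 dB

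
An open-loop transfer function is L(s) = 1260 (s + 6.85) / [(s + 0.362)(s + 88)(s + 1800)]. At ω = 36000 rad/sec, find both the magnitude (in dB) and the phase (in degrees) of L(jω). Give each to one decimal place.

|L| = -120.3 dB, ∠L = -177.0°

|j36000 + 6.85| = √(36000² + 6.85²) = 3.6e+04
|j36000 + 0.362| = √(36000² + 0.362²) = 3.6e+04
|j36000 + 88| = √(36000² + 88²) = 3.6e+04
|j36000 + 1800| = √(36000² + 1800²) = 3.604e+04
|L(j36000)| = 1260 × 3.6e+04 / (3.6e+04 × 3.6e+04 × 3.604e+04) = 9.7101e-07
20 log₁₀(9.7101e-07) = -120.26 dB
∠(j36000 + 6.85) = arctan(36000/6.85) = 89.99°
∠(j36000 + 0.362) = arctan(36000/0.362) = 90.00°
∠(j36000 + 88) = arctan(36000/88) = 89.86°
∠(j36000 + 1800) = arctan(36000/1800) = 87.14°
∠L(j36000) = 89.99° − (90.00° + 89.86° + 87.14°) = -177.01°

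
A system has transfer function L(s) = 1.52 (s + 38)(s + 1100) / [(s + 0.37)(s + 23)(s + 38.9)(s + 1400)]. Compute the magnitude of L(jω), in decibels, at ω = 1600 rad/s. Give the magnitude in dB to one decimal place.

-125.3 dB

|j1600 + 38| = √(1600² + 38²) = 1600
|j1600 + 1100| = √(1600² + 1100²) = 1942
|j1600 + 0.37| = √(1600² + 0.37²) = 1600
|j1600 + 23| = √(1600² + 23²) = 1600
|j1600 + 38.9| = √(1600² + 38.9²) = 1600
|j1600 + 1400| = √(1600² + 1400²) = 2126
|L(j1600)| = 1.52 × 1600 × 1942 / (1600 × 1600 × 1600 × 2126) = 5.4219e-07
20 log₁₀(5.4219e-07) = -125.32 dB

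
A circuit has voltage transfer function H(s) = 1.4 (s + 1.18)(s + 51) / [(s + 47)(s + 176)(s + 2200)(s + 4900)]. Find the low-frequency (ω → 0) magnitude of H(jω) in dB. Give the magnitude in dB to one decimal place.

H(0) = 1.4 × 1.18 × 51 / (47 × 176 × 2200 × 4900) = 9.4482e-10
20 log₁₀(9.4482e-10) = -180.49 dB

-180.5 dB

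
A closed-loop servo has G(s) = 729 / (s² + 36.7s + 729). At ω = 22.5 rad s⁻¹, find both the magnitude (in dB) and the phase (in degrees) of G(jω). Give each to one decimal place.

|(j22.5)² + 36.7(j22.5) + 729| = |222.75 + j825.75| = 855.3
|G(j22.5)| = 729 / 855.3 = 0.85237
20 log₁₀(0.85237) = -1.39 dB
∠[(j22.5)² + 36.7(j22.5) + 729] = ∠[222.75 + j825.75] = 74.90°
∠G(j22.5) = −74.90° = -74.90°

|G| = -1.4 dB, ∠G = -74.9°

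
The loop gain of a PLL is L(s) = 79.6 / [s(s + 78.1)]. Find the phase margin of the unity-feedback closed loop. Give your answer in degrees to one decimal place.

Gain crossover: |L(jω)| = 1 at ω ≈ 1.02 rad/s.
∠L(j1.02) = −90° − arctan(1.02/78.1) ≈ -90.75°
PM = 180° + (-90.75°) = 89.25°

89.3°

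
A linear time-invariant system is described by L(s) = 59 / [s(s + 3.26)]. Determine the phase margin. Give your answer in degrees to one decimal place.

23.9 deg

Gain crossover: |L(jω)| = 1 at ω ≈ 7.34 rad/s.
∠L(j7.34) = −90° − arctan(7.34/3.26) ≈ -156.06°
PM = 180° + (-156.06°) = 23.94°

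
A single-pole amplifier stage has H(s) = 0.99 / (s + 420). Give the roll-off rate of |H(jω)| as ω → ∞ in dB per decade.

-20 dB/decade

With 0 zeros and 1 pole, the high-frequency asymptotic slope is 20 × (0 − 1) = -20 dB/decade.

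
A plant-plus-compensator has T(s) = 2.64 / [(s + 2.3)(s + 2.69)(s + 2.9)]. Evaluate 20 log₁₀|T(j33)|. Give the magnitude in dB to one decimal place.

-82.8 dB

|j33 + 2.3| = √(33² + 2.3²) = 33.08
|j33 + 2.69| = √(33² + 2.69²) = 33.11
|j33 + 2.9| = √(33² + 2.9²) = 33.13
|T(j33)| = 2.64 / (33.08 × 33.11 × 33.13) = 7.2761e-05
20 log₁₀(7.2761e-05) = -82.76 dB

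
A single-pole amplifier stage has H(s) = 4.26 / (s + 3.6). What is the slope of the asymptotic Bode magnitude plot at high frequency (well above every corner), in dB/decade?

-20 dB/decade

With 0 zeros and 1 pole, the high-frequency asymptotic slope is 20 × (0 − 1) = -20 dB/decade.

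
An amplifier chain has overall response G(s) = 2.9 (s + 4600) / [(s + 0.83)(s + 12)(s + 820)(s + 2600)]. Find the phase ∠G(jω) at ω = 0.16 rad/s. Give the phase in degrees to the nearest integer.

∠(j0.16 + 4600) = arctan(0.16/4600) = 0.00°
∠(j0.16 + 0.83) = arctan(0.16/0.83) = 10.91°
∠(j0.16 + 12) = arctan(0.16/12) = 0.76°
∠(j0.16 + 820) = arctan(0.16/820) = 0.01°
∠(j0.16 + 2600) = arctan(0.16/2600) = 0.00°
∠G(j0.16) = 0.00° − (10.91° + 0.76° + 0.01° + 0.00°) = -11.69°

-12 deg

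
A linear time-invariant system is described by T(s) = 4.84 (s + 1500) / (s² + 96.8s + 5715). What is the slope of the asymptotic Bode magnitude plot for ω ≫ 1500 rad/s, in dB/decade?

-20 dB/decade

With 1 zero and 2 poles, the high-frequency asymptotic slope is 20 × (1 − 2) = -20 dB/decade.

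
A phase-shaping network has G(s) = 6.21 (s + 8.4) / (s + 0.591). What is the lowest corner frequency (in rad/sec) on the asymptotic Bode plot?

0.591 rad/sec

Break frequencies occur at each pole and zero magnitude: 0.591 rad/sec, 8.4 rad/sec.
The lowest is 0.591 rad/sec.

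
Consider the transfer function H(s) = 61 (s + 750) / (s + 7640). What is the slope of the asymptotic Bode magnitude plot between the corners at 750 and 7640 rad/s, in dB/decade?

In this band the factors already past their corner are: zero at 750; net slope = 20 dB/decade.

20 dB/decade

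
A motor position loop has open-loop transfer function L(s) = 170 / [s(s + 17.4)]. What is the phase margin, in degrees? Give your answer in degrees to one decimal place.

Gain crossover: |L(jω)| = 1 at ω ≈ 8.73 rad s⁻¹.
∠L(j8.73) = −90° − arctan(8.73/17.4) ≈ -116.65°
PM = 180° + (-116.65°) = 63.35°

63.4°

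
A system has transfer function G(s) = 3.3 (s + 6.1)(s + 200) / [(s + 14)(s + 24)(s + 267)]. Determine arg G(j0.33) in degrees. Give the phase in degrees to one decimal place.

1.0°

∠(j0.33 + 6.1) = arctan(0.33/6.1) = 3.10°
∠(j0.33 + 200) = arctan(0.33/200) = 0.09°
∠(j0.33 + 14) = arctan(0.33/14) = 1.35°
∠(j0.33 + 24) = arctan(0.33/24) = 0.79°
∠(j0.33 + 267) = arctan(0.33/267) = 0.07°
∠G(j0.33) = 3.10° + 0.09° − (1.35° + 0.79° + 0.07°) = 0.98°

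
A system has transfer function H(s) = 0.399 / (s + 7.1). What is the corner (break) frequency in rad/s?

The single real pole at s = −7.1 gives a corner at ω = 7.1 rad/s.

7.1 rad/s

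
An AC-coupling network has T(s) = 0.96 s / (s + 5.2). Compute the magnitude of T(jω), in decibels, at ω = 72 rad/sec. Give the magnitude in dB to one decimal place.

-0.4 dB

|j72| = 72
|j72 + 5.2| = √(72² + 5.2²) = 72.19
|T(j72)| = 0.96 × 72 / 72.19 = 0.95751
20 log₁₀(0.95751) = -0.38 dB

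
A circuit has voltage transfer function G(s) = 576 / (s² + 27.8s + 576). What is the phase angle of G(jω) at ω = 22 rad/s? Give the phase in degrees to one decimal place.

∠[(j22)² + 27.8(j22) + 576] = ∠[92 + j611.6] = 81.45°
∠G(j22) = −81.45° = -81.45°

-81.4 deg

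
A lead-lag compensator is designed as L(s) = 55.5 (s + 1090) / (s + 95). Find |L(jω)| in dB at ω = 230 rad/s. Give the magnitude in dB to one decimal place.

|j230 + 1090| = √(230² + 1090²) = 1114
|j230 + 95| = √(230² + 95²) = 248.8
|L(j230)| = 55.5 × 1114 / 248.8 = 248.45
20 log₁₀(248.45) = 47.90 dB

47.9 dB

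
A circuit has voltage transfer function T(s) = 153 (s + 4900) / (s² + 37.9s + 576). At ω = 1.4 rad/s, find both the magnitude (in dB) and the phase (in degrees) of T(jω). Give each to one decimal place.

|T| = 62.3 dB, ∠T = -5.3°

|j1.4 + 4900| = √(1.4² + 4900²) = 4900
|(j1.4)² + 37.9(j1.4) + 576| = |574.04 + j53.06| = 576.5
|T(j1.4)| = 153 × 4900 / 576.5 = 1300.5
20 log₁₀(1300.5) = 62.28 dB
∠(j1.4 + 4900) = arctan(1.4/4900) = 0.02°
∠[(j1.4)² + 37.9(j1.4) + 576] = ∠[574.04 + j53.06] = 5.28°
∠T(j1.4) = 0.02° − 5.28° = -5.26°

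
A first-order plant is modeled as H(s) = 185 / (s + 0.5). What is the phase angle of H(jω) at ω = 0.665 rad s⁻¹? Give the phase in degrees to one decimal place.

-53.1°

∠(j0.665 + 0.5) = arctan(0.665/0.5) = 53.06°
∠H(j0.665) = −53.06° = -53.06°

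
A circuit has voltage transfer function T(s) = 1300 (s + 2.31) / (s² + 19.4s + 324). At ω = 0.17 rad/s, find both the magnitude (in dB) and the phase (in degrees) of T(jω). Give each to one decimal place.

|j0.17 + 2.31| = √(0.17² + 2.31²) = 2.316
|(j0.17)² + 19.4(j0.17) + 324| = |323.97 + j3.298| = 324
|T(j0.17)| = 1300 × 2.316 / 324 = 9.2939
20 log₁₀(9.2939) = 19.36 dB
∠(j0.17 + 2.31) = arctan(0.17/2.31) = 4.21°
∠[(j0.17)² + 19.4(j0.17) + 324] = ∠[323.97 + j3.298] = 0.58°
∠T(j0.17) = 4.21° − 0.58° = 3.63°

|T| = 19.4 dB, ∠T = 3.6°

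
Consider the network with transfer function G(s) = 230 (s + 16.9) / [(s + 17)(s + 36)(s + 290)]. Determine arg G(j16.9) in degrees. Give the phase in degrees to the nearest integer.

-28°

∠(j16.9 + 16.9) = arctan(16.9/16.9) = 45.00°
∠(j16.9 + 17) = arctan(16.9/17) = 44.83°
∠(j16.9 + 36) = arctan(16.9/36) = 25.15°
∠(j16.9 + 290) = arctan(16.9/290) = 3.34°
∠G(j16.9) = 45.00° − (44.83° + 25.15° + 3.34°) = -28.31°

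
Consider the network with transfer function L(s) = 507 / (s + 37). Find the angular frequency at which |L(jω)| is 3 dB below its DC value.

For a single-pole low-pass, the −3 dB point is at the pole: ω = 37 rad/s.

37 rad/s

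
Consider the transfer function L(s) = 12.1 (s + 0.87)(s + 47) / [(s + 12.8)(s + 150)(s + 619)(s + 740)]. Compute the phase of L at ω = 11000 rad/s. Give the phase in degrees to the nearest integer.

∠(j11000 + 0.87) = arctan(11000/0.87) = 90.00°
∠(j11000 + 47) = arctan(11000/47) = 89.76°
∠(j11000 + 12.8) = arctan(11000/12.8) = 89.93°
∠(j11000 + 150) = arctan(11000/150) = 89.22°
∠(j11000 + 619) = arctan(11000/619) = 86.78°
∠(j11000 + 740) = arctan(11000/740) = 86.15°
∠L(j11000) = 90.00° + 89.76° − (89.93° + 89.22° + 86.78° + 86.15°) = -172.33°

-172°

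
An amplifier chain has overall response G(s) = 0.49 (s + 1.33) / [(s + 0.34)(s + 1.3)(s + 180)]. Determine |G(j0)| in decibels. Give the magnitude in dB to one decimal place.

-41.7 dB

G(0) = 0.49 × 1.33 / (0.34 × 1.3 × 180) = 0.0081913
20 log₁₀(0.0081913) = -41.73 dB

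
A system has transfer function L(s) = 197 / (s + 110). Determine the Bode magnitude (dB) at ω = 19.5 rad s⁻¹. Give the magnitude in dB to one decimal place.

|j19.5 + 110| = √(19.5² + 110²) = 111.7
|L(j19.5)| = 197 / 111.7 = 1.7634
20 log₁₀(1.7634) = 4.93 dB

4.9 dB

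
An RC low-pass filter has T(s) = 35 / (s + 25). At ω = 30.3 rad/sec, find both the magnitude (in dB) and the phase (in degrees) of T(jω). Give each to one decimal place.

|j30.3 + 25| = √(30.3² + 25²) = 39.28
|T(j30.3)| = 35 / 39.28 = 0.89099
20 log₁₀(0.89099) = -1.00 dB
∠(j30.3 + 25) = arctan(30.3/25) = 50.47°
∠T(j30.3) = −50.47° = -50.47°

|T| = -1.0 dB, ∠T = -50.5°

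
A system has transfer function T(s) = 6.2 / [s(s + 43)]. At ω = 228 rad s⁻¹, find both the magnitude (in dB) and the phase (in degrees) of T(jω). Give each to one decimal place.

|T| = -78.6 dB, ∠T = -169.3°

|j228 + 43| = √(228² + 43²) = 232
|j228| = 228
|T(j228)| = 6.2 / (232 × 228) = 0.0001172
20 log₁₀(0.0001172) = -78.62 dB
∠(j228 + 43) = arctan(228/43) = 79.32°
∠(j228) = 90.00°
∠T(j228) = − (79.32° + 90.00°) = -169.32°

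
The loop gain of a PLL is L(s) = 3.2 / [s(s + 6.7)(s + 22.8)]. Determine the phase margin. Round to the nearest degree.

Gain crossover: |L(jω)| = 1 at ω ≈ 0.0209 rad s⁻¹.
∠L(j0.0209) = −90° − arctan(0.0209/6.7) − arctan(0.0209/22.8) ≈ -90.23°
PM = 180° + (-90.23°) = 89.77°

90°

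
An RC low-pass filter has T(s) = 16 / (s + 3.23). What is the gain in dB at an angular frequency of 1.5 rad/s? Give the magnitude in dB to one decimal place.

13.1 dB

|j1.5 + 3.23| = √(1.5² + 3.23²) = 3.561
|T(j1.5)| = 16 / 3.561 = 4.4927
20 log₁₀(4.4927) = 13.05 dB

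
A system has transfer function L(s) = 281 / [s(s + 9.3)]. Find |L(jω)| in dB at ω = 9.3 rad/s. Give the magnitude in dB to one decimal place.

|j9.3 + 9.3| = √(9.3² + 9.3²) = 13.15
|j9.3| = 9.3
|L(j9.3)| = 281 / (13.15 × 9.3) = 2.2973
20 log₁₀(2.2973) = 7.22 dB

7.2 dB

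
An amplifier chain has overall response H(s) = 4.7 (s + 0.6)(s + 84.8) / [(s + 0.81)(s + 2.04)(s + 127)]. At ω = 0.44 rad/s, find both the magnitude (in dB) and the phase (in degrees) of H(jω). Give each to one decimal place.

|j0.44 + 0.6| = √(0.44² + 0.6²) = 0.744
|j0.44 + 84.8| = √(0.44² + 84.8²) = 84.8
|j0.44 + 0.81| = √(0.44² + 0.81²) = 0.9218
|j0.44 + 2.04| = √(0.44² + 2.04²) = 2.087
|j0.44 + 127| = √(0.44² + 127²) = 127
|H(j0.44)| = 4.7 × 0.744 × 84.8 / (0.9218 × 2.087 × 127) = 1.2138
20 log₁₀(1.2138) = 1.68 dB
∠(j0.44 + 0.6) = arctan(0.44/0.6) = 36.25°
∠(j0.44 + 84.8) = arctan(0.44/84.8) = 0.30°
∠(j0.44 + 0.81) = arctan(0.44/0.81) = 28.51°
∠(j0.44 + 2.04) = arctan(0.44/2.04) = 12.17°
∠(j0.44 + 127) = arctan(0.44/127) = 0.20°
∠H(j0.44) = 36.25° + 0.30° − (28.51° + 12.17° + 0.20°) = -4.33°

|H| = 1.7 dB, ∠H = -4.3°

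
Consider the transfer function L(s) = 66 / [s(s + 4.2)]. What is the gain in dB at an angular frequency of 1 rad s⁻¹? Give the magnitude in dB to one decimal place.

23.7 dB

|j1 + 4.2| = √(1² + 4.2²) = 4.317
|j1| = 1
|L(j1)| = 66 / (4.317 × 1) = 15.287
20 log₁₀(15.287) = 23.69 dB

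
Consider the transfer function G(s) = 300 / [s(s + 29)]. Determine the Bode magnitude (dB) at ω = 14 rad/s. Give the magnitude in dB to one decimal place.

-3.5 dB

|j14 + 29| = √(14² + 29²) = 32.2
|j14| = 14
|G(j14)| = 300 / (32.2 × 14) = 0.66543
20 log₁₀(0.66543) = -3.54 dB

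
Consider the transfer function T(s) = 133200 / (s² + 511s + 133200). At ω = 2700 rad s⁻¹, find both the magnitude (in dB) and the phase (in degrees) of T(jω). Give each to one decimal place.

|(j2700)² + 511(j2700) + 133200| = |-7.1568e+06 + j1.3797e+06| = 7.289e+06
|T(j2700)| = 133200 / 7.289e+06 = 0.018275
20 log₁₀(0.018275) = -34.76 dB
∠[(j2700)² + 511(j2700) + 133200] = ∠[-7.1568e+06 + j1.3797e+06] = 169.09°
∠T(j2700) = −169.09° = -169.09°

|T| = -34.8 dB, ∠T = -169.1 deg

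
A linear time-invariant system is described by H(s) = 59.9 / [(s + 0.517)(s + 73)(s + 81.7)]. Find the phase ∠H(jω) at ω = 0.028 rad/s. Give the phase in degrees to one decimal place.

-3.1 deg

∠(j0.028 + 0.517) = arctan(0.028/0.517) = 3.10°
∠(j0.028 + 73) = arctan(0.028/73) = 0.02°
∠(j0.028 + 81.7) = arctan(0.028/81.7) = 0.02°
∠H(j0.028) = − (3.10° + 0.02° + 0.02°) = -3.14°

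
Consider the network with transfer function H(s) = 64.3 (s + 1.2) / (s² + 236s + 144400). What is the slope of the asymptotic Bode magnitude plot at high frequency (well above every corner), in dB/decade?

-20 dB/decade

With 1 zero and 2 poles, the high-frequency asymptotic slope is 20 × (1 − 2) = -20 dB/decade.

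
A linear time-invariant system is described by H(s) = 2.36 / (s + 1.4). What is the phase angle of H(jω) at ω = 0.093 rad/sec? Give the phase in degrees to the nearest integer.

∠(j0.093 + 1.4) = arctan(0.093/1.4) = 3.80°
∠H(j0.093) = −3.80° = -3.80°

-4°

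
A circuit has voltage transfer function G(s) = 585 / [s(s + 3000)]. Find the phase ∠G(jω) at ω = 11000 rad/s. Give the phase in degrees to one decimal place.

-164.7°

∠(j11000 + 3000) = arctan(11000/3000) = 74.74°
∠(j11000) = 90.00°
∠G(j11000) = − (74.74° + 90.00°) = -164.74°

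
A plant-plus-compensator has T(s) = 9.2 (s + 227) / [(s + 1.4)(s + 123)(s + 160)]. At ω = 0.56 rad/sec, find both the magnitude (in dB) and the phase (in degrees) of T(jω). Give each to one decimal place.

|T| = -23.1 dB, ∠T = -22.1°

|j0.56 + 227| = √(0.56² + 227²) = 227
|j0.56 + 1.4| = √(0.56² + 1.4²) = 1.508
|j0.56 + 123| = √(0.56² + 123²) = 123
|j0.56 + 160| = √(0.56² + 160²) = 160
|T(j0.56)| = 9.2 × 227 / (1.508 × 123 × 160) = 0.070376
20 log₁₀(0.070376) = -23.05 dB
∠(j0.56 + 227) = arctan(0.56/227) = 0.14°
∠(j0.56 + 1.4) = arctan(0.56/1.4) = 21.80°
∠(j0.56 + 123) = arctan(0.56/123) = 0.26°
∠(j0.56 + 160) = arctan(0.56/160) = 0.20°
∠T(j0.56) = 0.14° − (21.80° + 0.26° + 0.20°) = -22.12°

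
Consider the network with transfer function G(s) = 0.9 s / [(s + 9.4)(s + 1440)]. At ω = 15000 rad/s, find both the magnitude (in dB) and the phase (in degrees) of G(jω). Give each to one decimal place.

|j15000| = 1.5e+04
|j15000 + 9.4| = √(15000² + 9.4²) = 1.5e+04
|j15000 + 1440| = √(15000² + 1440²) = 1.507e+04
|G(j15000)| = 0.9 × 1.5e+04 / (1.5e+04 × 1.507e+04) = 5.9725e-05
20 log₁₀(5.9725e-05) = -84.48 dB
∠(j15000) = 90.00°
∠(j15000 + 9.4) = arctan(15000/9.4) = 89.96°
∠(j15000 + 1440) = arctan(15000/1440) = 84.52°
∠G(j15000) = 90.00° − (89.96° + 84.52°) = -84.48°

|G| = -84.5 dB, ∠G = -84.5°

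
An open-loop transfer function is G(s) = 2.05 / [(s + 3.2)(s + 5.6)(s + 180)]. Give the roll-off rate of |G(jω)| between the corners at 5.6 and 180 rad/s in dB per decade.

In this band the factors already past their corner are: pole at 3.2, pole at 5.6; net slope = -40 dB/decade.

-40 dB/decade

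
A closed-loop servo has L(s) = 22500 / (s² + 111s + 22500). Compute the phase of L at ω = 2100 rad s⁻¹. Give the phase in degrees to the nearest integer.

-177°

∠[(j2100)² + 111(j2100) + 22500] = ∠[-4.3875e+06 + j2.331e+05] = 176.96°
∠L(j2100) = −176.96° = -176.96°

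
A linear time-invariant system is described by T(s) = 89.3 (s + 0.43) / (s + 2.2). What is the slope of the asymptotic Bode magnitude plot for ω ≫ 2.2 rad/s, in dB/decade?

0 dB/decade

With 1 zero and 1 pole, the high-frequency asymptotic slope is 20 × (1 − 1) = 0 dB/decade.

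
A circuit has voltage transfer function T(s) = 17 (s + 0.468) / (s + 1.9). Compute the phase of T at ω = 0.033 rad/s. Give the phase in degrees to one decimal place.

∠(j0.033 + 0.468) = arctan(0.033/0.468) = 4.03°
∠(j0.033 + 1.9) = arctan(0.033/1.9) = 1.00°
∠T(j0.033) = 4.03° − 1.00° = 3.04°

3.0°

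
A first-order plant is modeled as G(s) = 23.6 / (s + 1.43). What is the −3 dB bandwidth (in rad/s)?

For a single-pole low-pass, the −3 dB point is at the pole: ω = 1.43 rad/s.

1.43 rad/s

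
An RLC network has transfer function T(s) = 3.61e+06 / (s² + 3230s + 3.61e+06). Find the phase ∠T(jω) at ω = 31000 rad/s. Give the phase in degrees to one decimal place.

∠[(j31000)² + 3230(j31000) + 3.61e+06] = ∠[-9.5739e+08 + j1.0013e+08] = 174.03°
∠T(j31000) = −174.03° = -174.03°

-174.0 deg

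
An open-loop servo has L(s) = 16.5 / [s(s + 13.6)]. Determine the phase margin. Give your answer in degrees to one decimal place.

Gain crossover: |L(jω)| = 1 at ω ≈ 1.21 rad/sec.
∠L(j1.21) = −90° − arctan(1.21/13.6) ≈ -95.08°
PM = 180° + (-95.08°) = 84.92°

84.9°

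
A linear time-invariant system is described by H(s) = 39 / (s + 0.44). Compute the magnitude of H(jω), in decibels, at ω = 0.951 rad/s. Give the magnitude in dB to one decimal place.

31.4 dB

|j0.951 + 0.44| = √(0.951² + 0.44²) = 1.048
|H(j0.951)| = 39 / 1.048 = 37.219
20 log₁₀(37.219) = 31.42 dB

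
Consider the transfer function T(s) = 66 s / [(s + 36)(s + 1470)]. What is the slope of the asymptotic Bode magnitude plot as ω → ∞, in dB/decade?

-20 dB/decade

With 1 zero and 2 poles, the high-frequency asymptotic slope is 20 × (1 − 2) = -20 dB/decade.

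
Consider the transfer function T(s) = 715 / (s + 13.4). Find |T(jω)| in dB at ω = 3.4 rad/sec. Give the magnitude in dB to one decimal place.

34.3 dB

|j3.4 + 13.4| = √(3.4² + 13.4²) = 13.82
|T(j3.4)| = 715 / 13.82 = 51.719
20 log₁₀(51.719) = 34.27 dB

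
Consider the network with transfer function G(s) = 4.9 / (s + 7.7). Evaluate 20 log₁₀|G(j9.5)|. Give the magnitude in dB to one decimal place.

|j9.5 + 7.7| = √(9.5² + 7.7²) = 12.23
|G(j9.5)| = 4.9 / 12.23 = 0.4007
20 log₁₀(0.4007) = -7.94 dB

-7.9 dB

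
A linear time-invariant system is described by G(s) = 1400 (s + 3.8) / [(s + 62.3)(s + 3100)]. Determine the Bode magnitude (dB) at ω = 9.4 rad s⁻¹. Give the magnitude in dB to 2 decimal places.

|j9.4 + 3.8| = √(9.4² + 3.8²) = 10.14
|j9.4 + 62.3| = √(9.4² + 62.3²) = 63.01
|j9.4 + 3100| = √(9.4² + 3100²) = 3100
|G(j9.4)| = 1400 × 10.14 / (63.01 × 3100) = 0.072675
20 log₁₀(0.072675) = -22.772 dB

-22.77 dB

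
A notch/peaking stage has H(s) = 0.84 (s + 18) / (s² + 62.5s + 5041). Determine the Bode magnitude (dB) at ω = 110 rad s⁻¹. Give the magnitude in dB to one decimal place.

-40.4 dB

|j110 + 18| = √(110² + 18²) = 111.5
|(j110)² + 62.5(j110) + 5041| = |-7059 + j6875| = 9854
|H(j110)| = 0.84 × 111.5 / 9854 = 0.0095019
20 log₁₀(0.0095019) = -40.44 dB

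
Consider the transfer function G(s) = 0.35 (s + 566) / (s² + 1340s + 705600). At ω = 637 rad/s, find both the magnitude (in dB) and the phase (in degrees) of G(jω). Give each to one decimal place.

|G| = -69.6 dB, ∠G = -22.3°

|j637 + 566| = √(637² + 566²) = 852.1
|(j637)² + 1340(j637) + 705600| = |2.9983e+05 + j8.5358e+05| = 9.047e+05
|G(j637)| = 0.35 × 852.1 / 9.047e+05 = 0.00032966
20 log₁₀(0.00032966) = -69.64 dB
∠(j637 + 566) = arctan(637/566) = 48.38°
∠[(j637)² + 1340(j637) + 705600] = ∠[2.9983e+05 + j8.5358e+05] = 70.65°
∠G(j637) = 48.38° − 70.65° = -22.27°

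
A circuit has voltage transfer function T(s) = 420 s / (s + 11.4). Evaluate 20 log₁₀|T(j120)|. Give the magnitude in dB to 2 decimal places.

52.43 dB

|j120| = 120
|j120 + 11.4| = √(120² + 11.4²) = 120.5
|T(j120)| = 420 × 120 / 120.5 = 418.12
20 log₁₀(418.12) = 52.426 dB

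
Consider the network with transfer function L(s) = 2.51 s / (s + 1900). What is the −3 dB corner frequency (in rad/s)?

For a single-pole high-pass, the −3 dB point is at the pole: ω = 1900 rad/s.

1900 rad/s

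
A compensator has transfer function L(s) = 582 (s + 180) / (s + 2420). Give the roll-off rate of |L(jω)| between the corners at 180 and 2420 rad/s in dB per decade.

20 dB/decade

In this band the factors already past their corner are: zero at 180; net slope = 20 dB/decade.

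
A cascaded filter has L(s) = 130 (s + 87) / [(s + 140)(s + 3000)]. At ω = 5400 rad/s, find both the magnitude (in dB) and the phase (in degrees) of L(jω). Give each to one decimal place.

|j5400 + 87| = √(5400² + 87²) = 5401
|j5400 + 140| = √(5400² + 140²) = 5402
|j5400 + 3000| = √(5400² + 3000²) = 6177
|L(j5400)| = 130 × 5401 / (5402 × 6177) = 0.02104
20 log₁₀(0.02104) = -33.54 dB
∠(j5400 + 87) = arctan(5400/87) = 89.08°
∠(j5400 + 140) = arctan(5400/140) = 88.51°
∠(j5400 + 3000) = arctan(5400/3000) = 60.95°
∠L(j5400) = 89.08° − (88.51° + 60.95°) = -60.38°

|L| = -33.5 dB, ∠L = -60.4°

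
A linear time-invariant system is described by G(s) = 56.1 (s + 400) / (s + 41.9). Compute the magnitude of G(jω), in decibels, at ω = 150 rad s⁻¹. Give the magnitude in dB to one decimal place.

|j150 + 400| = √(150² + 400²) = 427.2
|j150 + 41.9| = √(150² + 41.9²) = 155.7
|G(j150)| = 56.1 × 427.2 / 155.7 = 153.88
20 log₁₀(153.88) = 43.74 dB

43.7 dB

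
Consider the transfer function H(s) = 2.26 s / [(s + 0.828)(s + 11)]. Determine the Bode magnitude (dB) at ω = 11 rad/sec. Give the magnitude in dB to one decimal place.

|j11| = 11
|j11 + 0.828| = √(11² + 0.828²) = 11.03
|j11 + 11| = √(11² + 11²) = 15.56
|H(j11)| = 2.26 × 11 / (11.03 × 15.56) = 0.14487
20 log₁₀(0.14487) = -16.78 dB

-16.8 dB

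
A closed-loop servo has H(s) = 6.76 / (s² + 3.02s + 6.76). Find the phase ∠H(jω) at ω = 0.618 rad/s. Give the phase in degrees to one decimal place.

∠[(j0.618)² + 3.02(j0.618) + 6.76] = ∠[6.3781 + j1.8664] = 16.31°
∠H(j0.618) = −16.31° = -16.31°

-16.3°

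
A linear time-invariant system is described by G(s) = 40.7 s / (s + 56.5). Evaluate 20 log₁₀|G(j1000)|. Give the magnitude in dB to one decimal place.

32.2 dB

|j1000| = 1000
|j1000 + 56.5| = √(1000² + 56.5²) = 1002
|G(j1000)| = 40.7 × 1000 / 1002 = 40.635
20 log₁₀(40.635) = 32.18 dB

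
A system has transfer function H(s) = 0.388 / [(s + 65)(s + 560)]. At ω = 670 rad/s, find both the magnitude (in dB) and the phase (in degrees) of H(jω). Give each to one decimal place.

|j670 + 65| = √(670² + 65²) = 673.1
|j670 + 560| = √(670² + 560²) = 873.2
|H(j670)| = 0.388 / (673.1 × 873.2) = 6.6009e-07
20 log₁₀(6.6009e-07) = -123.61 dB
∠(j670 + 65) = arctan(670/65) = 84.46°
∠(j670 + 560) = arctan(670/560) = 50.11°
∠H(j670) = − (84.46° + 50.11°) = -134.57°

|H| = -123.6 dB, ∠H = -134.6°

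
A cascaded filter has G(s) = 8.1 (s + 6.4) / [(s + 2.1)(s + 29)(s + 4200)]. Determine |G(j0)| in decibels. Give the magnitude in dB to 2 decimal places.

-73.86 dB

G(0) = 8.1 × 6.4 / (2.1 × 29 × 4200) = 0.00020267
20 log₁₀(0.00020267) = -73.864 dB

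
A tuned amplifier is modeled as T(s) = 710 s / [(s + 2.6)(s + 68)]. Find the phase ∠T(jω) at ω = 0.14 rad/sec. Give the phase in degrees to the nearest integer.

∠(j0.14) = 90.00°
∠(j0.14 + 2.6) = arctan(0.14/2.6) = 3.08°
∠(j0.14 + 68) = arctan(0.14/68) = 0.12°
∠T(j0.14) = 90.00° − (3.08° + 0.12°) = 86.80°

87°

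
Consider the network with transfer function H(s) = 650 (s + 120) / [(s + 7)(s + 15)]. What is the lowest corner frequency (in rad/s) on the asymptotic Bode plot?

7 rad/s

Break frequencies occur at each pole and zero magnitude: 7 rad/s, 15 rad/s, 120 rad/s.
The lowest is 7 rad/s.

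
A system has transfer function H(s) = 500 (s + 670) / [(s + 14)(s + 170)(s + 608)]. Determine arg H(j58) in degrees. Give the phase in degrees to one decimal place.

∠(j58 + 670) = arctan(58/670) = 4.95°
∠(j58 + 14) = arctan(58/14) = 76.43°
∠(j58 + 170) = arctan(58/170) = 18.84°
∠(j58 + 608) = arctan(58/608) = 5.45°
∠H(j58) = 4.95° − (76.43° + 18.84° + 5.45°) = -95.77°

-95.8°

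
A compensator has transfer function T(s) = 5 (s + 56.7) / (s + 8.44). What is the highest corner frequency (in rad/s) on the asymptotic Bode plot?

Break frequencies occur at each pole and zero magnitude: 8.44 rad/s, 56.7 rad/s.
The highest is 56.7 rad/s.

56.7 rad/s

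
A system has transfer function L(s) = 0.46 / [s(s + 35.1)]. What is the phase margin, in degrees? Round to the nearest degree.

90 deg

Gain crossover: |L(jω)| = 1 at ω ≈ 0.0131 rad s⁻¹.
∠L(j0.0131) = −90° − arctan(0.0131/35.1) ≈ -90.02°
PM = 180° + (-90.02°) = 89.98°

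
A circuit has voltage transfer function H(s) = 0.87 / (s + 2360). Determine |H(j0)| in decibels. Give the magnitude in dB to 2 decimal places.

H(0) = 0.87 / 2360 = 0.00036864
20 log₁₀(0.00036864) = -68.668 dB

-68.67 dB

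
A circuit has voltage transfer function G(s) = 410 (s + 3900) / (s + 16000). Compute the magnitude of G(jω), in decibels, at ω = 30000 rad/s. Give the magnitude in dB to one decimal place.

|j30000 + 3900| = √(30000² + 3900²) = 3.025e+04
|j30000 + 16000| = √(30000² + 16000²) = 3.4e+04
|G(j30000)| = 410 × 3.025e+04 / 3.4e+04 = 364.81
20 log₁₀(364.81) = 51.24 dB

51.2 dB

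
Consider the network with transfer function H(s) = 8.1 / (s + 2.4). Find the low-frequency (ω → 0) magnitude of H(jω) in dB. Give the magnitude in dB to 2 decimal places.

10.57 dB

H(0) = 8.1 / 2.4 = 3.375
20 log₁₀(3.375) = 10.565 dB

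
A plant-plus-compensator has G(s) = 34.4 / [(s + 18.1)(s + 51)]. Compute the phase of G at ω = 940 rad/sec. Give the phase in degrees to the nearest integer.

-176°

∠(j940 + 18.1) = arctan(940/18.1) = 88.90°
∠(j940 + 51) = arctan(940/51) = 86.89°
∠G(j940) = − (88.90° + 86.89°) = -175.79°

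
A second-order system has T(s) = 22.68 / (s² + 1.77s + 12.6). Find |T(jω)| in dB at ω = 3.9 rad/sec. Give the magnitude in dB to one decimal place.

9.8 dB

|(j3.9)² + 1.77(j3.9) + 12.6| = |-2.61 + j6.903| = 7.38
|T(j3.9)| = 22.68 / 7.38 = 3.0732
20 log₁₀(3.0732) = 9.75 dB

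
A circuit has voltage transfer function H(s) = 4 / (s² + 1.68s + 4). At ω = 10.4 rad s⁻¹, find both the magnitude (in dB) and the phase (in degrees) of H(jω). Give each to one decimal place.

|H| = -28.4 dB, ∠H = -170.5 deg

|(j10.4)² + 1.68(j10.4) + 4| = |-104.16 + j17.472| = 105.6
|H(j10.4)| = 4 / 105.6 = 0.037873
20 log₁₀(0.037873) = -28.43 dB
∠[(j10.4)² + 1.68(j10.4) + 4] = ∠[-104.16 + j17.472] = 170.48°
∠H(j10.4) = −170.48° = -170.48°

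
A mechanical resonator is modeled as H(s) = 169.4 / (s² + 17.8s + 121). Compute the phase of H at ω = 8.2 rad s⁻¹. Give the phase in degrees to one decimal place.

-69.8°

∠[(j8.2)² + 17.8(j8.2) + 121] = ∠[53.76 + j145.96] = 69.78°
∠H(j8.2) = −69.78° = -69.78°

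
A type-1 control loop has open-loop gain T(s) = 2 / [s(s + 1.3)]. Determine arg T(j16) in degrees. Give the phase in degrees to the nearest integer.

-175°

∠(j16 + 1.3) = arctan(16/1.3) = 85.35°
∠(j16) = 90.00°
∠T(j16) = − (85.35° + 90.00°) = -175.35°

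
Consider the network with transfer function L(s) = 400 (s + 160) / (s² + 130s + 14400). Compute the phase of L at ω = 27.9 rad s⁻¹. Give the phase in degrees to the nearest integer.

∠(j27.9 + 160) = arctan(27.9/160) = 9.89°
∠[(j27.9)² + 130(j27.9) + 14400] = ∠[13622 + j3627] = 14.91°
∠L(j27.9) = 9.89° − 14.91° = -5.02°

-5°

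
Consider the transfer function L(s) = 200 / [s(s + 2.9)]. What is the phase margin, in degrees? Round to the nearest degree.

12°

Gain crossover: |L(jω)| = 1 at ω ≈ 14 rad/s.
∠L(j14) = −90° − arctan(14/2.9) ≈ -168.29°
PM = 180° + (-168.29°) = 11.71°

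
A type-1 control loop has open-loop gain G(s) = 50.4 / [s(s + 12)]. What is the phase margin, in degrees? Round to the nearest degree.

Gain crossover: |G(jω)| = 1 at ω ≈ 3.99 rad/sec.
∠G(j3.99) = −90° − arctan(3.99/12) ≈ -108.37°
PM = 180° + (-108.37°) = 71.63°

72 deg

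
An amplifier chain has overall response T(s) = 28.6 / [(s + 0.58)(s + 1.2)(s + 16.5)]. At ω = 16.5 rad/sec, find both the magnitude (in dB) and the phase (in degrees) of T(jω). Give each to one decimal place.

|j16.5 + 0.58| = √(16.5² + 0.58²) = 16.51
|j16.5 + 1.2| = √(16.5² + 1.2²) = 16.54
|j16.5 + 16.5| = √(16.5² + 16.5²) = 23.33
|T(j16.5)| = 28.6 / (16.51 × 16.54 × 23.33) = 0.0044873
20 log₁₀(0.0044873) = -46.96 dB
∠(j16.5 + 0.58) = arctan(16.5/0.58) = 87.99°
∠(j16.5 + 1.2) = arctan(16.5/1.2) = 85.84°
∠(j16.5 + 16.5) = arctan(16.5/16.5) = 45.00°
∠T(j16.5) = − (87.99° + 85.84° + 45.00°) = -218.83°

|T| = -47.0 dB, ∠T = -218.8°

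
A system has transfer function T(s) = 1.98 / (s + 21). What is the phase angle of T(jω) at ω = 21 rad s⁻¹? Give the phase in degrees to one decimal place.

∠(j21 + 21) = arctan(21/21) = 45.00°
∠T(j21) = −45.00° = -45.00°

-45.0°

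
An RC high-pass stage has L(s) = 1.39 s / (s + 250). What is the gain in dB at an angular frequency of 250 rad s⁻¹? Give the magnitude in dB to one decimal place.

-0.2 dB

|j250| = 250
|j250 + 250| = √(250² + 250²) = 353.6
|L(j250)| = 1.39 × 250 / 353.6 = 0.98288
20 log₁₀(0.98288) = -0.15 dB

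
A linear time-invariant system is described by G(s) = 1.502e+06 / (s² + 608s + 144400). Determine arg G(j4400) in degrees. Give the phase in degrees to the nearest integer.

-172°

∠[(j4400)² + 608(j4400) + 144400] = ∠[-1.9216e+07 + j2.6752e+06] = 172.07°
∠G(j4400) = −172.07° = -172.07°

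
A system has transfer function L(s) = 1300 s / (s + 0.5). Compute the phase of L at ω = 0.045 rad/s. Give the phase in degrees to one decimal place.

∠(j0.045) = 90.00°
∠(j0.045 + 0.5) = arctan(0.045/0.5) = 5.14°
∠L(j0.045) = 90.00° − 5.14° = 84.86°

84.9°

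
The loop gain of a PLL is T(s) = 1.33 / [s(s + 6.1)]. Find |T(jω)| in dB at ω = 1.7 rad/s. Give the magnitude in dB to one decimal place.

|j1.7 + 6.1| = √(1.7² + 6.1²) = 6.332
|j1.7| = 1.7
|T(j1.7)| = 1.33 / (6.332 × 1.7) = 0.12355
20 log₁₀(0.12355) = -18.16 dB

-18.2 dB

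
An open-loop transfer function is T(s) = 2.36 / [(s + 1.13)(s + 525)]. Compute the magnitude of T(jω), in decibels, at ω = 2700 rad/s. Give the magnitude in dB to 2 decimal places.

-129.96 dB

|j2700 + 1.13| = √(2700² + 1.13²) = 2700
|j2700 + 525| = √(2700² + 525²) = 2751
|T(j2700)| = 2.36 / (2700 × 2751) = 3.1778e-07
20 log₁₀(3.1778e-07) = -129.957 dB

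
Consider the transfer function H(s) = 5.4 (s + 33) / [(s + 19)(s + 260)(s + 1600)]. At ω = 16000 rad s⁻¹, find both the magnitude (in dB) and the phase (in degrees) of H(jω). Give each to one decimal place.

|H| = -153.6 dB, ∠H = -173.4 deg

|j16000 + 33| = √(16000² + 33²) = 1.6e+04
|j16000 + 19| = √(16000² + 19²) = 1.6e+04
|j16000 + 260| = √(16000² + 260²) = 1.6e+04
|j16000 + 1600| = √(16000² + 1600²) = 1.608e+04
|H(j16000)| = 5.4 × 1.6e+04 / (1.6e+04 × 1.6e+04 × 1.608e+04) = 2.0986e-08
20 log₁₀(2.0986e-08) = -153.56 dB
∠(j16000 + 33) = arctan(16000/33) = 89.88°
∠(j16000 + 19) = arctan(16000/19) = 89.93°
∠(j16000 + 260) = arctan(16000/260) = 89.07°
∠(j16000 + 1600) = arctan(16000/1600) = 84.29°
∠H(j16000) = 89.88° − (89.93° + 89.07° + 84.29°) = -173.41°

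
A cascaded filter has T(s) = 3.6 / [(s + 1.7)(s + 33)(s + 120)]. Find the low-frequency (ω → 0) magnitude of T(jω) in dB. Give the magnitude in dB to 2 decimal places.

-65.44 dB

T(0) = 3.6 / (1.7 × 33 × 120) = 0.00053476
20 log₁₀(0.00053476) = -65.437 dB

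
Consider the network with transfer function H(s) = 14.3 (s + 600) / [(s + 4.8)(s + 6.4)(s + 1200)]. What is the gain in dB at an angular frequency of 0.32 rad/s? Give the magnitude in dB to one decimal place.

|j0.32 + 600| = √(0.32² + 600²) = 600
|j0.32 + 4.8| = √(0.32² + 4.8²) = 4.811
|j0.32 + 6.4| = √(0.32² + 6.4²) = 6.408
|j0.32 + 1200| = √(0.32² + 1200²) = 1200
|H(j0.32)| = 14.3 × 600 / (4.811 × 6.408 × 1200) = 0.23194
20 log₁₀(0.23194) = -12.69 dB

-12.7 dB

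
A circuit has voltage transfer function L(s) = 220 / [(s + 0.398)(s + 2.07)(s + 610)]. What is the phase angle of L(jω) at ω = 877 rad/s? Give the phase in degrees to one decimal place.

-235.0°

∠(j877 + 0.398) = arctan(877/0.398) = 89.97°
∠(j877 + 2.07) = arctan(877/2.07) = 89.86°
∠(j877 + 610) = arctan(877/610) = 55.18°
∠L(j877) = − (89.97° + 89.86° + 55.18°) = -235.02°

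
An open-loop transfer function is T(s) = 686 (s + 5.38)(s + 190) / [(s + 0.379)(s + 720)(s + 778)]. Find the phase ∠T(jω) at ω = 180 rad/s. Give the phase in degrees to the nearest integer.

∠(j180 + 5.38) = arctan(180/5.38) = 88.29°
∠(j180 + 190) = arctan(180/190) = 43.45°
∠(j180 + 0.379) = arctan(180/0.379) = 89.88°
∠(j180 + 720) = arctan(180/720) = 14.04°
∠(j180 + 778) = arctan(180/778) = 13.03°
∠T(j180) = 88.29° + 43.45° − (89.88° + 14.04° + 13.03°) = 14.80°

15°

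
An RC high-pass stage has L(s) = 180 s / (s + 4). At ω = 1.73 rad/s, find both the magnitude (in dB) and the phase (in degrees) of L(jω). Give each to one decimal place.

|L| = 37.1 dB, ∠L = 66.6°

|j1.73| = 1.73
|j1.73 + 4| = √(1.73² + 4²) = 4.358
|L(j1.73)| = 180 × 1.73 / 4.358 = 71.453
20 log₁₀(71.453) = 37.08 dB
∠(j1.73) = 90.00°
∠(j1.73 + 4) = arctan(1.73/4) = 23.39°
∠L(j1.73) = 90.00° − 23.39° = 66.61°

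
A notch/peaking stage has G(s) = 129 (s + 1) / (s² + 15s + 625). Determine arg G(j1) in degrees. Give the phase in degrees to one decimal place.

43.6°

∠(j1 + 1) = arctan(1/1) = 45.00°
∠[(j1)² + 15(j1) + 625] = ∠[624 + j15] = 1.38°
∠G(j1) = 45.00° − 1.38° = 43.62°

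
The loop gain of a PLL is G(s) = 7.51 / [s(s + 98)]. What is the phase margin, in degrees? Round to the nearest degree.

Gain crossover: |G(jω)| = 1 at ω ≈ 0.0766 rad s⁻¹.
∠G(j0.0766) = −90° − arctan(0.0766/98) ≈ -90.04°
PM = 180° + (-90.04°) = 89.96°

90°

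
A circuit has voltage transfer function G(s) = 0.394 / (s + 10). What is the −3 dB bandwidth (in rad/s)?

10 rad/s

For a single-pole low-pass, the −3 dB point is at the pole: ω = 10 rad/s.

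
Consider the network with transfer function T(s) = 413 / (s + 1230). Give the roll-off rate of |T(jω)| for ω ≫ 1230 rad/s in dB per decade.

With 0 zeros and 1 pole, the high-frequency asymptotic slope is 20 × (0 − 1) = -20 dB/decade.

-20 dB/decade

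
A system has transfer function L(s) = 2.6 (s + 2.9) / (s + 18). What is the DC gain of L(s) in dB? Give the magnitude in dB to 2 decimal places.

-7.56 dB

L(0) = 2.6 × 2.9 / 18 = 0.41889
20 log₁₀(0.41889) = -7.558 dB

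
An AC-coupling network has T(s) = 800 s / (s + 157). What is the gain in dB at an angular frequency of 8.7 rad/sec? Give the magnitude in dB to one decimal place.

|j8.7| = 8.7
|j8.7 + 157| = √(8.7² + 157²) = 157.2
|T(j8.7)| = 800 × 8.7 / 157.2 = 44.263
20 log₁₀(44.263) = 32.92 dB

32.9 dB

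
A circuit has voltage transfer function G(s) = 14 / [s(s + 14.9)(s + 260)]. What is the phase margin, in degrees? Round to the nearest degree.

90°

Gain crossover: |G(jω)| = 1 at ω ≈ 0.00361 rad/sec.
∠G(j0.00361) = −90° − arctan(0.00361/14.9) − arctan(0.00361/260) ≈ -90.01°
PM = 180° + (-90.01°) = 89.99°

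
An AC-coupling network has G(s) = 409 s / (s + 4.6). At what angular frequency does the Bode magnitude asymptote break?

4.6 rad/s

The single real pole at s = −4.6 gives a corner at ω = 4.6 rad/s.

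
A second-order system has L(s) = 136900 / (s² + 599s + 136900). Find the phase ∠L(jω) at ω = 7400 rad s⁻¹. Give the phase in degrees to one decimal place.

-175.4 deg

∠[(j7400)² + 599(j7400) + 136900] = ∠[-5.4623e+07 + j4.4326e+06] = 175.36°
∠L(j7400) = −175.36° = -175.36°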